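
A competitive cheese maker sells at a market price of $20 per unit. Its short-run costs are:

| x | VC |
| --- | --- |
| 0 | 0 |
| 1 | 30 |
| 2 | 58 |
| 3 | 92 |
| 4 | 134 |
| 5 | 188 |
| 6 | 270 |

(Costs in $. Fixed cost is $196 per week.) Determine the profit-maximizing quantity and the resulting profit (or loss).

Profit at each row (π = 20x − TC): x=0: -196; x=1: -206; x=2: -214; x=3: -228; x=4: -250; x=5: -284; x=6: -346.
Profit is highest at x = 0. Equivalently, the lowest AVC in the table is 58/2 ≈ $29 at x = 2, and P = $20 falls below it — price never covers variable cost, so the firm shuts down and loses only its fixed cost.

x = 0 (shut down); profit = -$196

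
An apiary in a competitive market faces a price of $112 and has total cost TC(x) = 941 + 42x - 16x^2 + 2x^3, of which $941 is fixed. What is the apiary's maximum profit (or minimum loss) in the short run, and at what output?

AVC = 42 - 16x + 2x^2 has its minimum $10 at x = 4; price $112 clears that bar, so the firm operates.
MC = 42 - 32x + 6x^2. Setting P = MC and taking the root on the rising branch gives x* = 7.
TR = 112·7 = 784. TC = 941 + 196 = 1137. Profit = 784 − 1137 = -$353.
Shutting down would mean losing the fixed cost of $941, so operating at a loss of $353 is better by $588.

Profit = -$353 at x = 7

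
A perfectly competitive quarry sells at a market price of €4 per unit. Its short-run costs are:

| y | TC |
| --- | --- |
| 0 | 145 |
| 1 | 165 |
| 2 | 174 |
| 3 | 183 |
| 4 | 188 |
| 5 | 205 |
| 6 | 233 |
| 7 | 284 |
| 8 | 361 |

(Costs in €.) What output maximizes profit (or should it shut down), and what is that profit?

Compute π = P·y − TC at each output: y=0: -145; y=1: -161; y=2: -166; y=3: -171; y=4: -172; y=5: -185; y=6: -209; y=7: -256; y=8: -329.
Profit is highest at y = 0. Equivalently, the lowest AVC in the table is 43/4 ≈ €10.75 at y = 4, and P = €4 falls below it — price never covers variable cost, so the firm shuts down and loses only its fixed cost.

y = 0 (shut down); profit = -€145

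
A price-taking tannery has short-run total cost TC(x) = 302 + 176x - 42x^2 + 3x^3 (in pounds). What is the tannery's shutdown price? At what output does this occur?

The firm shuts down when price falls below the minimum of average variable cost. AVC = VC/x = 176 - 42x + 3x^2.
At the minimum of AVC, MC = AVC. MC = 176 - 84x + 9x^2; setting MC = AVC gives 6x^2 - 42x = 0, so x = 7. min AVC = 29.
The firm shuts down for any P below £29.

£29 per unit, at x = 7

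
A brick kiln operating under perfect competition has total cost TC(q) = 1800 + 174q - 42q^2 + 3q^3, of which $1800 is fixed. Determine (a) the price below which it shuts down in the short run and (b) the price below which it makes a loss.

Shutdown price = $27; break-even price = $234

Shutdown price = min AVC. AVC = 174 - 42q + 3q^2, with vertex at q = 7 and minimum $27.
ATC = 1800/q + 174 - 42q + 3q^2. Setting dATC/dq = −1800/q^2 − 42 + 6q = 0 gives q = 10 (since 6·10^3 − 42·10^2 = 1800).
min ATC = 1800/10 + 174 − 42·10 + 3·10^2 = $234. That is the break-even price.
For $27 ≤ P < $234 the firm produces at a loss; below $27 it shuts down.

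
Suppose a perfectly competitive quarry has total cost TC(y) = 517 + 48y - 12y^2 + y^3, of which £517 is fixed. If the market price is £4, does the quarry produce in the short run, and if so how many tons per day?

From TC, MC = TC'(y) = 48 - 24y + 3y^2 and AVC = VC/y = 48 - 12y + y^2.
AVC hits its minimum where MC = AVC, at y = 6, giving min AVC = 48 - 12·6 + 6^2 = £12.
Since P = £4 < min AVC = £12, price fails to cover variable cost at any output.
Shutting down limits the loss to fixed cost, £517.

Shut down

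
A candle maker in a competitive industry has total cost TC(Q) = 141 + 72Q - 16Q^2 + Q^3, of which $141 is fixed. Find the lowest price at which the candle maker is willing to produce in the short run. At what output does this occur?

$8 per unit, at Q = 8

Short-run supply begins at min AVC. From VC = 72Q - 16Q^2 + Q^3, AVC = 72 - 16Q + Q^2.
dAVC/dQ = -16 + 2Q = 0 gives Q = 8. min AVC = 72 - 16·8 + 8^2 = 8.
The firm shuts down for any P below $8.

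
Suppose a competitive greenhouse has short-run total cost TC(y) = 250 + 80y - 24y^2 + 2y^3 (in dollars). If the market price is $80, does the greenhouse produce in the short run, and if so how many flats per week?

Produce at y = 8

Variable cost is VC = 80y - 24y^2 + 2y^3, so AVC = VC/y = 80 - 24y + 2y^2 and MC = dTC/dy = 80 - 48y + 6y^2.
AVC is minimized where dAVC/dy = -24 + 4y = 0, at y = 6; min AVC = 80 - 24·6 + 2·6^2 = $8.
Because $80 ≥ $8, revenue can cover variable cost; the firm operates.
Set P = MC: 80 = 80 - 48y + 6y^2 → -48y + 6y^2 = 0. The roots are y = 0 and y = 8; the profit-maximizing output is on the rising part of MC, so y* = 8.
Check: AVC at y = 8 is $16 ≤ P, so revenue covers variable cost.
Profit = P·y − TC = 80·8 − 378 = $262.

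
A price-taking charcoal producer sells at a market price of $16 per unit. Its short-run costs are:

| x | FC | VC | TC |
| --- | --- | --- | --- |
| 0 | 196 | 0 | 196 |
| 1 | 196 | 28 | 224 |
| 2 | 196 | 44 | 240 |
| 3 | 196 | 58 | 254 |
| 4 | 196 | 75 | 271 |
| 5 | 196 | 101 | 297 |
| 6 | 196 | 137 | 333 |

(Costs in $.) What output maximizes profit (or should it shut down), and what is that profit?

x = 0 (shut down); profit = -$196

Profit at each row (π = 16x − TC): x=0: -196; x=1: -208; x=2: -208; x=3: -206; x=4: -207; x=5: -217; x=6: -237.
Profit is highest at x = 0. Equivalently, the lowest AVC in the table is 75/4 ≈ $18.75 at x = 4, and P = $16 falls below it — price never covers variable cost, so the firm shuts down and loses only its fixed cost.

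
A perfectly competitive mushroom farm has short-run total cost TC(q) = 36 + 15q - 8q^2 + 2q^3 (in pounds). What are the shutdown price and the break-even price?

AVC = 15 - 8q + 2q^2; minimized at q = 2, giving min AVC = £7. That is the shutdown price.
ATC = 36/q + 15 - 8q + 2q^2. Setting dATC/dq = −36/q^2 − 8 + 4q = 0 gives q = 3 (since 4·3^3 − 8·3^2 = 36).
min ATC = 36/3 + 15 − 8·3 + 2·3^2 = £21. That is the break-even price.
Between these two prices the firm operates at a loss; above £21 it earns a profit.

Shutdown price = £7; break-even price = £21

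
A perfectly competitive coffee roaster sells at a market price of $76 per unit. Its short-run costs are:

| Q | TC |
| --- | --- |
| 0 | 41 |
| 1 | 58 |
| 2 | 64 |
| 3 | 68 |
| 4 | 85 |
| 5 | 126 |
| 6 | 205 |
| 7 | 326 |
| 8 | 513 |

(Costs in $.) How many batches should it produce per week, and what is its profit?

Q = 5; profit = $254

Tabulate TR − TC: Q=0: -41; Q=1: 18; Q=2: 88; Q=3: 160; Q=4: 219; Q=5: 254; Q=6: 251; Q=7: 206; Q=8: 95.
Profit is maximized at Q = 5. AVC there is 85/5 = $17 ≤ P, so producing beats shutting down (which would give -$41).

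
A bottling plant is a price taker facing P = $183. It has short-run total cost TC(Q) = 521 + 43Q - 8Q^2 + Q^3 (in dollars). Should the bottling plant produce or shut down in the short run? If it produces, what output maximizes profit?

Strip out fixed cost: VC = 43Q - 8Q^2 + Q^3. Then AVC = 43 - 8Q + Q^2 and MC = 43 - 16Q + 3Q^2.
AVC is minimized where dAVC/dQ = -8 + 2Q = 0, at Q = 4; min AVC = 43 - 8·4 + 4^2 = $27.
Because $183 ≥ $27, revenue can cover variable cost; the firm operates.
Solving P = MC: -140 - 16Q + 3Q^2 = 0 ⇒ Q = -14/3 or 10. On the upward-sloping branch, Q* = 10.
Check: AVC at Q = 10 is $63 ≤ P, so revenue covers variable cost.
Profit = P·Q − TC = 183·10 − 1151 = $679.

Produce at Q = 10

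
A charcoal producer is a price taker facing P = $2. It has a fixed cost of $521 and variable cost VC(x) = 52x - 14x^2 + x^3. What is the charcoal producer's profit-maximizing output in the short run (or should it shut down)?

Variable cost is VC = 52x - 14x^2 + x^3, so AVC = VC/x = 52 - 14x + x^2 and MC = dTC/dx = 52 - 28x + 3x^2.
AVC is minimized where dAVC/dx = -14 + 2x = 0, at x = 7; min AVC = 52 - 14·7 + 7^2 = $3.
With P < min AVC ($2 < $3), every unit sold adds to the loss.
The firm minimizes its loss by shutting down and losing only its fixed cost of $521.

Shut down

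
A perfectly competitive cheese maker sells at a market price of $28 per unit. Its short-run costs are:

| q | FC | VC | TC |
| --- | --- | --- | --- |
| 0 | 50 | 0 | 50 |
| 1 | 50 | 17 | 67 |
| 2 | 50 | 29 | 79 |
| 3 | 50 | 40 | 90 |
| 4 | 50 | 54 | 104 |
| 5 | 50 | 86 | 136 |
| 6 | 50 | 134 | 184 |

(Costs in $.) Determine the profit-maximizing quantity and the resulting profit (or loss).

Compute π = P·q − TC at each output: q=0: -50; q=1: -39; q=2: -23; q=3: -6; q=4: 8; q=5: 4; q=6: -16.
Profit is maximized at q = 4. AVC there is 54/4 = $13.50 ≤ P, so producing beats shutting down (which would give -$50).

q = 4; profit = $8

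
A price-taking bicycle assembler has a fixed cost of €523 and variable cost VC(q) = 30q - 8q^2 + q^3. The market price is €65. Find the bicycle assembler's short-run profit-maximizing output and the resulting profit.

Profit = -€229 at q = 7

AVC = 30 - 8q + q^2 has its minimum €14 at q = 4; price €65 clears that bar, so the firm operates.
MC = 30 - 16q + 3q^2. Setting P = MC and taking the root on the rising branch gives q* = 7.
TR = 65·7 = 455. TC = 523 + 161 = 684. Profit = 455 − 684 = -€229.
Shutting down would mean losing the fixed cost of €523, so operating at a loss of €229 is better by €294.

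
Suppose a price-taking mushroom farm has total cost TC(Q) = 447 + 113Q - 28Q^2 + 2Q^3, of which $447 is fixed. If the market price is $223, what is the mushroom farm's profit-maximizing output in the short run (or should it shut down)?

Produce at Q = 11

Variable cost is VC = 113Q - 28Q^2 + 2Q^3, so AVC = VC/Q = 113 - 28Q + 2Q^2 and MC = dTC/dQ = 113 - 56Q + 6Q^2.
AVC is minimized where dAVC/dQ = -28 + 4Q = 0, at Q = 7; min AVC = 113 - 28·7 + 2·7^2 = $15.
P = $223 exceeds min AVC = $15, so the firm stays open.
P = MC gives -110 - 56Q + 6Q^2 = 0, with roots -5/3 and 11. Take the larger (rising MC): Q* = 11.
Check: AVC at Q = 11 is $47 ≤ P, so revenue covers variable cost.
Profit = P·Q − TC = 223·11 − 964 = $1489.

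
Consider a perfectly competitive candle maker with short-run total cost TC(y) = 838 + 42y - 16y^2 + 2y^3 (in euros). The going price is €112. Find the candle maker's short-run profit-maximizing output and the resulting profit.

Profit = -€250 at y = 7

AVC = 42 - 16y + 2y^2; min AVC = €10 at y = 4. Since P = €112 ≥ min AVC, the firm produces.
With MC = 42 - 32y + 6y^2, P = MC on the upward-sloping part at y* = 7.
TR = 112·7 = 784. TC = 838 + 196 = 1034. Profit = 784 − 1034 = -€250.
Shutting down would mean losing the fixed cost of €838, so operating at a loss of €250 is better by €588.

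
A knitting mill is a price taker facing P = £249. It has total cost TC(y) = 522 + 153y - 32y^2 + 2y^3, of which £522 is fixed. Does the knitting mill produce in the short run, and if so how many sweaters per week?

Produce at y = 12

Strip out fixed cost: VC = 153y - 32y^2 + 2y^3. Then AVC = 153 - 32y + 2y^2 and MC = 153 - 64y + 6y^2.
AVC hits its minimum where MC = AVC, at y = 8, giving min AVC = 153 - 32·8 + 2·8^2 = £25.
P = £249 exceeds min AVC = £25, so the firm stays open.
Solving P = MC: -96 - 64y + 6y^2 = 0 ⇒ y = -4/3 or 12. On the upward-sloping branch, y* = 12.
Check: AVC at y = 12 is £57 ≤ P, so revenue covers variable cost.
Profit = P·y − TC = 249·12 − 1206 = £1782.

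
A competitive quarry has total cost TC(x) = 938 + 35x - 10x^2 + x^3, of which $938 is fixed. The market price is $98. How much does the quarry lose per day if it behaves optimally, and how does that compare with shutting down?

AVC = 35 - 10x + x^2; min AVC = $10 at x = 5. Since P = $98 ≥ min AVC, the firm produces.
With MC = 35 - 20x + 3x^2, P = MC on the upward-sloping part at x* = 9.
TR = 98·9 = 882. TC = 938 + 234 = 1172. Profit = 882 − 1172 = -$290.
That loss of $290 beats the $938 the firm would lose by shutting down; producing recovers $648 of fixed cost.

Profit = -$290 at x = 9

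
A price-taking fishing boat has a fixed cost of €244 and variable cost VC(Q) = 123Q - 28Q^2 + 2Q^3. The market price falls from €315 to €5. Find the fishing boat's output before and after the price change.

Output falls from 12 to 0 (the firm shuts down)

AVC = 123 - 28Q + 2Q^2, minimized at Q = 7 where min AVC = €25. MC = 123 - 56Q + 6Q^2.
At P = €315 ≥ min AVC, set P = MC on the rising branch: Q = 12.
At P = €5 < min AVC = €25, price no longer covers variable cost at any output, so the firm shuts down: Q = 0.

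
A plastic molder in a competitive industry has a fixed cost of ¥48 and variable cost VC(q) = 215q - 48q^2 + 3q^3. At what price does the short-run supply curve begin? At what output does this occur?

The shutdown price is the minimum of AVC. VC = 215q - 48q^2 + 3q^3, so AVC = 215 - 48q + 3q^2.
At the minimum of AVC, MC = AVC. MC = 215 - 96q + 9q^2; setting MC = AVC gives 6q^2 - 48q = 0, so q = 8. min AVC = 23.
So the shutdown price is ¥23.

¥23 per unit, at q = 8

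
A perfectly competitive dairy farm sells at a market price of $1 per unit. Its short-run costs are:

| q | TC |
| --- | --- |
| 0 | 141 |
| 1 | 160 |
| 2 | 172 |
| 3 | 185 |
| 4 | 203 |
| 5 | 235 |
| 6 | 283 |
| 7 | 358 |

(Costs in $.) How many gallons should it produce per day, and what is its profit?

Tabulate TR − TC: q=0: -141; q=1: -159; q=2: -170; q=3: -182; q=4: -199; q=5: -230; q=6: -277; q=7: -351.
Profit is highest at q = 0. Equivalently, the lowest AVC in the table is 44/3 ≈ $14.67 at q = 3, and P = $1 falls below it — price never covers variable cost, so the firm shuts down and loses only its fixed cost.

q = 0 (shut down); profit = -$141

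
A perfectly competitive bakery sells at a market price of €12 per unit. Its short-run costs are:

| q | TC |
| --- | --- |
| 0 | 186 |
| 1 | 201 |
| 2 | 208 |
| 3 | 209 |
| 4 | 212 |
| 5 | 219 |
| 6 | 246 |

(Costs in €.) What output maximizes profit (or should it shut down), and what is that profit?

q = 5; profit = -€159

Profit at each row (π = 12q − TC): q=0: -186; q=1: -189; q=2: -184; q=3: -173; q=4: -164; q=5: -159; q=6: -174.
Profit is maximized at q = 5. AVC there is 33/5 = €6.60 ≤ P, so producing beats shutting down (which would give -€186).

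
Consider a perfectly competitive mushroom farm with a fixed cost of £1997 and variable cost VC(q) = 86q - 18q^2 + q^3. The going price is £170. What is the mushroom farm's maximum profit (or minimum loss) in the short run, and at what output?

AVC = 86 - 18q + q^2; min AVC = £5 at q = 9. Since P = £170 ≥ min AVC, the firm produces.
With MC = 86 - 36q + 3q^2, P = MC on the upward-sloping part at q* = 14.
TR = 170·14 = 2380. TC = 1997 + 420 = 2417. Profit = 2380 − 2417 = -£37.
That loss of £37 beats the £1997 the firm would lose by shutting down; producing recovers £1960 of fixed cost.

Profit = -£37 at q = 14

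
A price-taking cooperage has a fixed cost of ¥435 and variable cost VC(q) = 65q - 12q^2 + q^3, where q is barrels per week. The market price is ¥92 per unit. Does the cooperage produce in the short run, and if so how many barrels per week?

Variable cost is VC = 65q - 12q^2 + q^3, so AVC = VC/q = 65 - 12q + q^2 and MC = dTC/dq = 65 - 24q + 3q^2.
The AVC parabola has its vertex at q = 12/2 = 6, where AVC = 65 - 12·6 + 6^2 = ¥29.
P = ¥92 exceeds min AVC = ¥29, so the firm stays open.
P = MC gives -27 - 24q + 3q^2 = 0, with roots -1 and 9. Take the larger (rising MC): q* = 9.
Check: AVC at q = 9 is ¥38 ≤ P, so revenue covers variable cost.
Profit = P·q − TC = 92·9 − 777 = ¥51.

Produce at q = 9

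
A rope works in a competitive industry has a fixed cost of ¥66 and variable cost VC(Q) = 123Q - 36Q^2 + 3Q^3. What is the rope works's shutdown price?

¥15 per unit

The shutdown price is the minimum of AVC. VC = 123Q - 36Q^2 + 3Q^3, so AVC = 123 - 36Q + 3Q^2.
dAVC/dQ = -36 + 6Q = 0 gives Q = 6. min AVC = 123 - 36·6 + 3·6^2 = 15.
The firm shuts down for any P below ¥15.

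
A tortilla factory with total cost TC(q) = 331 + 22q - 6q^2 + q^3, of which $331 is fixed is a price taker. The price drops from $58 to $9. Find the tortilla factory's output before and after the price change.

Output falls from 6 to 0 (the firm shuts down)

MC = 22 - 12q + 3q^2; the shutdown threshold is min AVC = $13 (at q = 3).
At P = $58 ≥ min AVC, set P = MC on the rising branch: q = 6.
At P = $9 < min AVC = $13, price no longer covers variable cost at any output, so the firm shuts down: q = 0.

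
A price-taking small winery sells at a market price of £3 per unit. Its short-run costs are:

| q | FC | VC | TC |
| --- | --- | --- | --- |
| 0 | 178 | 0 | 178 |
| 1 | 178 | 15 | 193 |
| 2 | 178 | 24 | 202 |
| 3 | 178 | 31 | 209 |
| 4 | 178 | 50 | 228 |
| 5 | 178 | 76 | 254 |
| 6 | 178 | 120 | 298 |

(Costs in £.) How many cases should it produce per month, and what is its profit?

Profit at each row (π = 3q − TC): q=0: -178; q=1: -190; q=2: -196; q=3: -200; q=4: -216; q=5: -239; q=6: -280.
Profit is highest at q = 0. Equivalently, the lowest AVC in the table is 31/3 ≈ £10.33 at q = 3, and P = £3 falls below it — price never covers variable cost, so the firm shuts down and loses only its fixed cost.

q = 0 (shut down); profit = -£178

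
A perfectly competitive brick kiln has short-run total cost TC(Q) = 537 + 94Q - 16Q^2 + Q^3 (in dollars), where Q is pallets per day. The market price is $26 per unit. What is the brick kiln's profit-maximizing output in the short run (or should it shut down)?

Strip out fixed cost: VC = 94Q - 16Q^2 + Q^3. Then AVC = 94 - 16Q + Q^2 and MC = 94 - 32Q + 3Q^2.
The AVC parabola has its vertex at Q = 16/2 = 8, where AVC = 94 - 16·8 + 8^2 = $30.
Since P = $26 < min AVC = $30, price fails to cover variable cost at any output.
Shutting down limits the loss to fixed cost, $537.

Shut down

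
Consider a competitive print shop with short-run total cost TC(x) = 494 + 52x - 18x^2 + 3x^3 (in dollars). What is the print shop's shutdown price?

$25 per unit

The firm shuts down when price falls below the minimum of average variable cost. AVC = VC/x = 52 - 18x + 3x^2.
dAVC/dx = -18 + 6x = 0 gives x = 3. min AVC = 52 - 18·3 + 3·3^2 = 25.
The firm shuts down for any P below $25.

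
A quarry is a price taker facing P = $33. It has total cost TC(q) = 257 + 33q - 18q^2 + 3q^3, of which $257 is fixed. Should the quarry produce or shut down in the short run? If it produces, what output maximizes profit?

Produce at q = 4

Strip out fixed cost: VC = 33q - 18q^2 + 3q^3. Then AVC = 33 - 18q + 3q^2 and MC = 33 - 36q + 9q^2.
The AVC parabola has its vertex at q = 18/6 = 3, where AVC = 33 - 18·3 + 3·3^2 = $6.
Because $33 ≥ $6, revenue can cover variable cost; the firm operates.
Set P = MC: 33 = 33 - 36q + 9q^2 → -36q + 9q^2 = 0. The roots are q = 0 and q = 4; the profit-maximizing output is on the rising part of MC, so q* = 4.
Check: AVC at q = 4 is $9 ≤ P, so revenue covers variable cost.
Profit = P·q − TC = 33·4 − 293 = -$161, a loss, but smaller than the $257 fixed cost the firm would lose by shutting down.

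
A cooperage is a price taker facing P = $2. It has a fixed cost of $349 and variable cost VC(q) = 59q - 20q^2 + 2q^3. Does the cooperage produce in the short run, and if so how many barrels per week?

Shut down

Strip out fixed cost: VC = 59q - 20q^2 + 2q^3. Then AVC = 59 - 20q + 2q^2 and MC = 59 - 40q + 6q^2.
The AVC parabola has its vertex at q = 20/4 = 5, where AVC = 59 - 20·5 + 2·5^2 = $9.
With P < min AVC ($2 < $9), every unit sold adds to the loss.
Best response: produce nothing and absorb the $349 fixed cost.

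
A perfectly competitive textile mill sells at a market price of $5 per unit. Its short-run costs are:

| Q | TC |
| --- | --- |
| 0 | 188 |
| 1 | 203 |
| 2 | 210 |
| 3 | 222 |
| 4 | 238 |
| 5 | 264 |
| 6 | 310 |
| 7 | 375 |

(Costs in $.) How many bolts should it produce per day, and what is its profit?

Tabulate TR − TC: Q=0: -188; Q=1: -198; Q=2: -200; Q=3: -207; Q=4: -218; Q=5: -239; Q=6: -280; Q=7: -340.
Profit is highest at Q = 0. Equivalently, the lowest AVC in the table is 22/2 ≈ $11 at Q = 2, and P = $5 falls below it — price never covers variable cost, so the firm shuts down and loses only its fixed cost.

Q = 0 (shut down); profit = -$188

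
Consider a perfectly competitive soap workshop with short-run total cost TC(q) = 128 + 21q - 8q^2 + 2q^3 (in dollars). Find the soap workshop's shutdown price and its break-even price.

Shutdown price = min AVC. AVC = 21 - 8q + 2q^2, with vertex at q = 2 and minimum $13.
ATC = 128/q + 21 - 8q + 2q^2. Setting dATC/dq = −128/q^2 − 8 + 4q = 0 gives q = 4 (since 4·4^3 − 8·4^2 = 128).
min ATC = 128/4 + 21 − 8·4 + 2·4^2 = $53. That is the break-even price.
For $13 ≤ P < $53 the firm produces at a loss; below $13 it shuts down.

Shutdown price = $13; break-even price = $53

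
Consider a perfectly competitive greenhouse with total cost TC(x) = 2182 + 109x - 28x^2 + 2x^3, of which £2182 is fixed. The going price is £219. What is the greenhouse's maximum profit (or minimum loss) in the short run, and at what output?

AVC = 109 - 28x + 2x^2; min AVC = £11 at x = 7. Since P = £219 ≥ min AVC, the firm produces.
MC = 109 - 56x + 6x^2. Setting P = MC and taking the root on the rising branch gives x* = 11.
TR = 219·11 = 2409. TC = 2182 + 473 = 2655. Profit = 2409 − 2655 = -£246.
Shutting down would mean losing the fixed cost of £2182, so operating at a loss of £246 is better by £1936.

Profit = -£246 at x = 11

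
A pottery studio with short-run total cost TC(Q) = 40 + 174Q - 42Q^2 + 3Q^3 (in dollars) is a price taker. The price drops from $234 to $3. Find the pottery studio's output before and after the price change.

Output falls from 10 to 0 (the firm shuts down)

AVC = 174 - 42Q + 3Q^2, minimized at Q = 7 where min AVC = $27. MC = 174 - 84Q + 9Q^2.
With P = $234 above the shutdown price, P = MC gives Q = 10.
At P = $3 < min AVC = $27, price no longer covers variable cost at any output, so the firm shuts down: Q = 0.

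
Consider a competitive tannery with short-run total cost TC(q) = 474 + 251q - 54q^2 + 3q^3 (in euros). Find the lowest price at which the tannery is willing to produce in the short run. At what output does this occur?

Short-run supply begins at min AVC. From VC = 251q - 54q^2 + 3q^3, AVC = 251 - 54q + 3q^2.
dAVC/dq = -54 + 6q = 0 gives q = 9. min AVC = 251 - 54·9 + 3·9^2 = 8.
The firm shuts down for any P below €8.

€8 per unit, at q = 9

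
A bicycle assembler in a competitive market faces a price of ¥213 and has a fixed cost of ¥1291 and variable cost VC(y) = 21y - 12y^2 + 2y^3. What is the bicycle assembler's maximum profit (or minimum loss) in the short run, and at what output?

Profit = -¥11 at y = 8

AVC = 21 - 12y + 2y^2 has its minimum ¥3 at y = 3; price ¥213 clears that bar, so the firm operates.
With MC = 21 - 24y + 6y^2, P = MC on the upward-sloping part at y* = 8.
TR = 213·8 = 1704. TC = 1291 + 424 = 1715. Profit = 1704 − 1715 = -¥11.
That loss of ¥11 beats the ¥1291 the firm would lose by shutting down; producing recovers ¥1280 of fixed cost.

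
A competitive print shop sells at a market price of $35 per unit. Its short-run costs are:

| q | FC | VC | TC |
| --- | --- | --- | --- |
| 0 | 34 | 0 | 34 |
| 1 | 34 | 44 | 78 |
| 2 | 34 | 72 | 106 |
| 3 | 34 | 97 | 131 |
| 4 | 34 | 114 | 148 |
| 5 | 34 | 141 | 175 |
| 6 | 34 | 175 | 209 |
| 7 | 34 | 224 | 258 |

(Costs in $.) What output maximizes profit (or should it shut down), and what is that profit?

Compute π = P·q − TC at each output: q=0: -34; q=1: -43; q=2: -36; q=3: -26; q=4: -8; q=5: 0; q=6: 1; q=7: -13.
Profit is maximized at q = 6. AVC there is 175/6 = $29.17 ≤ P, so producing beats shutting down (which would give -$34).

q = 6; profit = $1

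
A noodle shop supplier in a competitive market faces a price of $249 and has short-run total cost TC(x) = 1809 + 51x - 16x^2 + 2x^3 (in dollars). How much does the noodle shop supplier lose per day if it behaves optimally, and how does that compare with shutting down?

AVC = 51 - 16x + 2x^2; min AVC = $19 at x = 4. Since P = $249 ≥ min AVC, the firm produces.
MC = 51 - 32x + 6x^2. Setting P = MC and taking the root on the rising branch gives x* = 9.
TR = 249·9 = 2241. TC = 1809 + 621 = 2430. Profit = 2241 − 2430 = -$189.
That loss of $189 beats the $1809 the firm would lose by shutting down; producing recovers $1620 of fixed cost.

Profit = -$189 at x = 9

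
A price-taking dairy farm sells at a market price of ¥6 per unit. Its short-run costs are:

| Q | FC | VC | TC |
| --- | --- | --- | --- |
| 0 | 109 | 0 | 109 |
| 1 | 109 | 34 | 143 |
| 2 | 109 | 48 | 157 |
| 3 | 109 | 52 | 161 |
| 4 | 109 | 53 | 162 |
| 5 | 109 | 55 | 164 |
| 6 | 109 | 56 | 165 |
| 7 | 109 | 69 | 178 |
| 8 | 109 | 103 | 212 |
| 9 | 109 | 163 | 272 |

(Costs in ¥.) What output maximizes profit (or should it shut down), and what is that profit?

Q = 0 (shut down); profit = -¥109

Profit at each row (π = 6Q − TC): Q=0: -109; Q=1: -137; Q=2: -145; Q=3: -143; Q=4: -138; Q=5: -134; Q=6: -129; Q=7: -136; Q=8: -164; Q=9: -218.
Profit is highest at Q = 0. Equivalently, the lowest AVC in the table is 56/6 ≈ ¥9.33 at Q = 6, and P = ¥6 falls below it — price never covers variable cost, so the firm shuts down and loses only its fixed cost.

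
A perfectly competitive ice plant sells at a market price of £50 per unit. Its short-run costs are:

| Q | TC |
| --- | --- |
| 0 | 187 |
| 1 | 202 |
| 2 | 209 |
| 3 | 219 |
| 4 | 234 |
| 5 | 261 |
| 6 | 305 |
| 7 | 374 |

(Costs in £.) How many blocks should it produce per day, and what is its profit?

Tabulate TR − TC: Q=0: -187; Q=1: -152; Q=2: -109; Q=3: -69; Q=4: -34; Q=5: -11; Q=6: -5; Q=7: -24.
Profit is maximized at Q = 6. AVC there is 118/6 = £19.67 ≤ P, so producing beats shutting down (which would give -£187).

Q = 6; profit = -£5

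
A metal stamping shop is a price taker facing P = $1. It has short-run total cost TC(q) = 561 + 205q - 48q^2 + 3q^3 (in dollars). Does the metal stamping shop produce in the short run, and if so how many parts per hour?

Variable cost is VC = 205q - 48q^2 + 3q^3, so AVC = VC/q = 205 - 48q + 3q^2 and MC = dTC/dq = 205 - 96q + 9q^2.
AVC is minimized where dAVC/dq = -48 + 6q = 0, at q = 8; min AVC = 205 - 48·8 + 3·8^2 = $13.
Since P = $1 < min AVC = $13, price fails to cover variable cost at any output.
Best response: produce nothing and absorb the $561 fixed cost.

Shut down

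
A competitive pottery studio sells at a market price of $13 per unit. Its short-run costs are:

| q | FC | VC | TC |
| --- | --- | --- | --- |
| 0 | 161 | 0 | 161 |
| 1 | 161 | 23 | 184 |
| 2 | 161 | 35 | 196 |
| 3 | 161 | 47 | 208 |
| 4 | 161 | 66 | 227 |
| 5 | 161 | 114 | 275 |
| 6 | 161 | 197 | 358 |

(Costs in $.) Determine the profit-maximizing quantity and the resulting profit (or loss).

q = 0 (shut down); profit = -$161

Tabulate TR − TC: q=0: -161; q=1: -171; q=2: -170; q=3: -169; q=4: -175; q=5: -210; q=6: -280.
Profit is highest at q = 0. Equivalently, the lowest AVC in the table is 47/3 ≈ $15.67 at q = 3, and P = $13 falls below it — price never covers variable cost, so the firm shuts down and loses only its fixed cost.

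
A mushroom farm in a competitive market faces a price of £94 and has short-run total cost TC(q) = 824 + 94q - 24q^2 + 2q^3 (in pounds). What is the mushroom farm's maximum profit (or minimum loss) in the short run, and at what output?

AVC = 94 - 24q + 2q^2 has its minimum £22 at q = 6; price £94 clears that bar, so the firm operates.
With MC = 94 - 48q + 6q^2, P = MC on the upward-sloping part at q* = 8.
TR = 94·8 = 752. TC = 824 + 240 = 1064. Profit = 752 − 1064 = -£312.
That loss of £312 beats the £824 the firm would lose by shutting down; producing recovers £512 of fixed cost.

Profit = -£312 at q = 8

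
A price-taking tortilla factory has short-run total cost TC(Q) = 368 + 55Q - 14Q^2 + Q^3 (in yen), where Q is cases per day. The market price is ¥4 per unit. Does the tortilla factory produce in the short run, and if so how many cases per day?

Shut down

Variable cost is VC = 55Q - 14Q^2 + Q^3, so AVC = VC/Q = 55 - 14Q + Q^2 and MC = dTC/dQ = 55 - 28Q + 3Q^2.
AVC hits its minimum where MC = AVC, at Q = 7, giving min AVC = 55 - 14·7 + 7^2 = ¥6.
With P < min AVC (¥4 < ¥6), every unit sold adds to the loss.
Shutting down limits the loss to fixed cost, ¥368.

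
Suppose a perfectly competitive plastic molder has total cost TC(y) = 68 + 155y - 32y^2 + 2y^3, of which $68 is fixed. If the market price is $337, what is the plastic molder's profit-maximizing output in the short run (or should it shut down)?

Strip out fixed cost: VC = 155y - 32y^2 + 2y^3. Then AVC = 155 - 32y + 2y^2 and MC = 155 - 64y + 6y^2.
The AVC parabola has its vertex at y = 32/4 = 8, where AVC = 155 - 32·8 + 2·8^2 = $27.
P = $337 exceeds min AVC = $27, so the firm stays open.
Set P = MC: 337 = 155 - 64y + 6y^2 → -182 - 64y + 6y^2 = 0. The roots are y = -7/3 and y = 13; the profit-maximizing output is on the rising part of MC, so y* = 13.
Check: AVC at y = 13 is $77 ≤ P, so revenue covers variable cost.
Profit = P·y − TC = 337·13 − 1069 = $3312.

Produce at y = 13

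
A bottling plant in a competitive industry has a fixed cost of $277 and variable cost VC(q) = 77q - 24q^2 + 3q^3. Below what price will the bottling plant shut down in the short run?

$29 per unit

Short-run supply begins at min AVC. From VC = 77q - 24q^2 + 3q^3, AVC = 77 - 24q + 3q^2.
At the minimum of AVC, MC = AVC. MC = 77 - 48q + 9q^2; setting MC = AVC gives 6q^2 - 24q = 0, so q = 4. min AVC = 29.
For P < $29 the firm produces nothing.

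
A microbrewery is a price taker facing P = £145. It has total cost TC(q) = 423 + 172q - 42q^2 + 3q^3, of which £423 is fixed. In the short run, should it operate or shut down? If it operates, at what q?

Produce at q = 9

From TC, MC = TC'(q) = 172 - 84q + 9q^2 and AVC = VC/q = 172 - 42q + 3q^2.
The AVC parabola has its vertex at q = 42/6 = 7, where AVC = 172 - 42·7 + 3·7^2 = £25.
Since P = £145 ≥ min AVC = £25, price covers variable cost and the firm should produce.
P = MC gives 27 - 84q + 9q^2 = 0, with roots 1/3 and 9. Take the larger (rising MC): q* = 9.
Check: AVC at q = 9 is £37 ≤ P, so revenue covers variable cost.
Profit = P·q − TC = 145·9 − 756 = £549.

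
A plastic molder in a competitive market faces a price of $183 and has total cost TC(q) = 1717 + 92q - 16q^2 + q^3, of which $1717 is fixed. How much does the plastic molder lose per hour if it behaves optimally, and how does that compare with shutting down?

Profit = -$27 at q = 13

AVC = 92 - 16q + q^2; min AVC = $28 at q = 8. Since P = $183 ≥ min AVC, the firm produces.
MC = 92 - 32q + 3q^2. Setting P = MC and taking the root on the rising branch gives q* = 13.
TR = 183·13 = 2379. TC = 1717 + 689 = 2406. Profit = 2379 − 2406 = -$27.
By producing, the firm covers all variable cost plus $1690 of fixed cost; shutting down would lose the full $1717.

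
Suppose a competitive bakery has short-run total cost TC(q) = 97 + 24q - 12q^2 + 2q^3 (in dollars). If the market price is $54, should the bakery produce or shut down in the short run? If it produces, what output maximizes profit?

From TC, MC = TC'(q) = 24 - 24q + 6q^2 and AVC = VC/q = 24 - 12q + 2q^2.
AVC hits its minimum where MC = AVC, at q = 3, giving min AVC = 24 - 12·3 + 2·3^2 = $6.
Because $54 ≥ $6, revenue can cover variable cost; the firm operates.
Set P = MC: 54 = 24 - 24q + 6q^2 → -30 - 24q + 6q^2 = 0. The roots are q = -1 and q = 5; the profit-maximizing output is on the rising part of MC, so q* = 5.
Check: AVC at q = 5 is $14 ≤ P, so revenue covers variable cost.
Profit = P·q − TC = 54·5 − 167 = $103.

Produce at q = 5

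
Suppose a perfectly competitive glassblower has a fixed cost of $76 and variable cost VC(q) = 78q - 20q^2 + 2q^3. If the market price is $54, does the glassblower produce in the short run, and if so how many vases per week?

Variable cost is VC = 78q - 20q^2 + 2q^3, so AVC = VC/q = 78 - 20q + 2q^2 and MC = dTC/dq = 78 - 40q + 6q^2.
The AVC parabola has its vertex at q = 20/4 = 5, where AVC = 78 - 20·5 + 2·5^2 = $28.
Because $54 ≥ $28, revenue can cover variable cost; the firm operates.
Solving P = MC: 24 - 40q + 6q^2 = 0 ⇒ q = 2/3 or 6. On the upward-sloping branch, q* = 6.
Check: AVC at q = 6 is $30 ≤ P, so revenue covers variable cost.
Profit = P·q − TC = 54·6 − 256 = $68.

Produce at q = 6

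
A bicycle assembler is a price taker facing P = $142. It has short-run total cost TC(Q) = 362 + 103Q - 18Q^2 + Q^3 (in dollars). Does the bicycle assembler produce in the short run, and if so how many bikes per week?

Produce at Q = 13

Strip out fixed cost: VC = 103Q - 18Q^2 + Q^3. Then AVC = 103 - 18Q + Q^2 and MC = 103 - 36Q + 3Q^2.
The AVC parabola has its vertex at Q = 18/2 = 9, where AVC = 103 - 18·9 + 9^2 = $22.
Because $142 ≥ $22, revenue can cover variable cost; the firm operates.
P = MC gives -39 - 36Q + 3Q^2 = 0, with roots -1 and 13. Take the larger (rising MC): Q* = 13.
Check: AVC at Q = 13 is $38 ≤ P, so revenue covers variable cost.
Profit = P·Q − TC = 142·13 − 856 = $990.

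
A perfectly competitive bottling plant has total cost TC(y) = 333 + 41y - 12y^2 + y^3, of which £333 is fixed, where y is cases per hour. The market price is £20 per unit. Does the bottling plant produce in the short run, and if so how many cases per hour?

Variable cost is VC = 41y - 12y^2 + y^3, so AVC = VC/y = 41 - 12y + y^2 and MC = dTC/dy = 41 - 24y + 3y^2.
The AVC parabola has its vertex at y = 12/2 = 6, where AVC = 41 - 12·6 + 6^2 = £5.
P = £20 exceeds min AVC = £5, so the firm stays open.
Set P = MC: 20 = 41 - 24y + 3y^2 → 21 - 24y + 3y^2 = 0. The roots are y = 1 and y = 7; the profit-maximizing output is on the rising part of MC, so y* = 7.
Check: AVC at y = 7 is £6 ≤ P, so revenue covers variable cost.
Profit = P·y − TC = 20·7 − 375 = -£235, a loss, but smaller than the £333 fixed cost the firm would lose by shutting down.

Produce at y = 7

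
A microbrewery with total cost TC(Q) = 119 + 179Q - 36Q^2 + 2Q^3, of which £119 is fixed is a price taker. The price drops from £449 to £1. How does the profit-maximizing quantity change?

AVC = 179 - 36Q + 2Q^2, minimized at Q = 9 where min AVC = £17. MC = 179 - 72Q + 6Q^2.
With P = £449 above the shutdown price, P = MC gives Q = 15.
At P = £1 < min AVC = £17, price no longer covers variable cost at any output, so the firm shuts down: Q = 0.

Output falls from 15 to 0 (the firm shuts down)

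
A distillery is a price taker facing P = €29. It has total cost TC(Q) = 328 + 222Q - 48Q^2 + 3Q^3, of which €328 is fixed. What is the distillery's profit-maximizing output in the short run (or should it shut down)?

Shut down

Strip out fixed cost: VC = 222Q - 48Q^2 + 3Q^3. Then AVC = 222 - 48Q + 3Q^2 and MC = 222 - 96Q + 9Q^2.
The AVC parabola has its vertex at Q = 48/6 = 8, where AVC = 222 - 48·8 + 3·8^2 = €30.
With P < min AVC (€29 < €30), every unit sold adds to the loss.
The firm minimizes its loss by shutting down and losing only its fixed cost of €328.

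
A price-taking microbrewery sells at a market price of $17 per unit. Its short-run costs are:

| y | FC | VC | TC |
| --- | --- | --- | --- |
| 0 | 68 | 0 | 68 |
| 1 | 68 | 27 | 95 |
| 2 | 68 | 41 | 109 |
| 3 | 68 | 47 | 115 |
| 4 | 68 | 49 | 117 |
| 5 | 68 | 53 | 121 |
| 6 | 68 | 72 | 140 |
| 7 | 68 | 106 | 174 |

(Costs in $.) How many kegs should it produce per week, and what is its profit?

y = 5; profit = -$36

Compute π = P·y − TC at each output: y=0: -68; y=1: -78; y=2: -75; y=3: -64; y=4: -49; y=5: -36; y=6: -38; y=7: -55.
Profit is maximized at y = 5. AVC there is 53/5 = $10.60 ≤ P, so producing beats shutting down (which would give -$68).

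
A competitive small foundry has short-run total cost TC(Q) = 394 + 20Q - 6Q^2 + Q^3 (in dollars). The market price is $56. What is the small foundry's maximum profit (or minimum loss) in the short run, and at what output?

AVC = 20 - 6Q + Q^2 has its minimum $11 at Q = 3; price $56 clears that bar, so the firm operates.
With MC = 20 - 12Q + 3Q^2, P = MC on the upward-sloping part at Q* = 6.
TR = 56·6 = 336. TC = 394 + 120 = 514. Profit = 336 − 514 = -$178.
That loss of $178 beats the $394 the firm would lose by shutting down; producing recovers $216 of fixed cost.

Profit = -$178 at Q = 6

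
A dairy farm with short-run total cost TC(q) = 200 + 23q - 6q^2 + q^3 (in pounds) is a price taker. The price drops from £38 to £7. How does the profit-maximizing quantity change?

Output falls from 5 to 0 (the firm shuts down)

AVC = 23 - 6q + q^2, minimized at q = 3 where min AVC = £14. MC = 23 - 12q + 3q^2.
At P = £38 ≥ min AVC, set P = MC on the rising branch: q = 5.
At P = £7 < min AVC = £14, price no longer covers variable cost at any output, so the firm shuts down: q = 0.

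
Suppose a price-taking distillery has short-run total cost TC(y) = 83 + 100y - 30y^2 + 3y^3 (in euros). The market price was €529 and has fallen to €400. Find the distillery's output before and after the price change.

Output falls from 11 to 10

AVC = 100 - 30y + 3y^2, minimized at y = 5 where min AVC = €25. MC = 100 - 60y + 9y^2.
At P = €529 ≥ min AVC, set P = MC on the rising branch: y = 11.
At P = €400 ≥ min AVC, set P = MC: y = 10. The firm stays open but cuts output.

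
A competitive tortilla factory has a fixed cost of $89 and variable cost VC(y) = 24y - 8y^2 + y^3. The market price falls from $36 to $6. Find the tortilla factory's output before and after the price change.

AVC = 24 - 8y + y^2, minimized at y = 4 where min AVC = $8. MC = 24 - 16y + 3y^2.
With P = $36 above the shutdown price, P = MC gives y = 6.
At P = $6 < min AVC = $8, price no longer covers variable cost at any output, so the firm shuts down: y = 0.

Output falls from 6 to 0 (the firm shuts down)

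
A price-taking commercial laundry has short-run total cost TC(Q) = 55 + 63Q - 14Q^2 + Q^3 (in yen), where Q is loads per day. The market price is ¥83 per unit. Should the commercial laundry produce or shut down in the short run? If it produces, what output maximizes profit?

Produce at Q = 10

Strip out fixed cost: VC = 63Q - 14Q^2 + Q^3. Then AVC = 63 - 14Q + Q^2 and MC = 63 - 28Q + 3Q^2.
The AVC parabola has its vertex at Q = 14/2 = 7, where AVC = 63 - 14·7 + 7^2 = ¥14.
Since P = ¥83 ≥ min AVC = ¥14, price covers variable cost and the firm should produce.
Solving P = MC: -20 - 28Q + 3Q^2 = 0 ⇒ Q = -2/3 or 10. On the upward-sloping branch, Q* = 10.
Check: AVC at Q = 10 is ¥23 ≤ P, so revenue covers variable cost.
Profit = P·Q − TC = 83·10 − 285 = ¥545.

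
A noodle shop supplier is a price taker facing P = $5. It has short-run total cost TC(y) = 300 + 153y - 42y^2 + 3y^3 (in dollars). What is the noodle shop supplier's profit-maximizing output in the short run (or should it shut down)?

Shut down

Strip out fixed cost: VC = 153y - 42y^2 + 3y^3. Then AVC = 153 - 42y + 3y^2 and MC = 153 - 84y + 9y^2.
The AVC parabola has its vertex at y = 42/6 = 7, where AVC = 153 - 42·7 + 3·7^2 = $6.
With P < min AVC ($5 < $6), every unit sold adds to the loss.
Shutting down limits the loss to fixed cost, $300.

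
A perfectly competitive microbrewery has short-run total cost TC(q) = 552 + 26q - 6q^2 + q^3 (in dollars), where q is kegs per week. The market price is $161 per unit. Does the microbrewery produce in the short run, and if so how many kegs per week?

Strip out fixed cost: VC = 26q - 6q^2 + q^3. Then AVC = 26 - 6q + q^2 and MC = 26 - 12q + 3q^2.
AVC hits its minimum where MC = AVC, at q = 3, giving min AVC = 26 - 6·3 + 3^2 = $17.
Because $161 ≥ $17, revenue can cover variable cost; the firm operates.
Set P = MC: 161 = 26 - 12q + 3q^2 → -135 - 12q + 3q^2 = 0. The roots are q = -5 and q = 9; the profit-maximizing output is on the rising part of MC, so q* = 9.
Check: AVC at q = 9 is $53 ≤ P, so revenue covers variable cost.
Profit = P·q − TC = 161·9 − 1029 = $420.

Produce at q = 9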